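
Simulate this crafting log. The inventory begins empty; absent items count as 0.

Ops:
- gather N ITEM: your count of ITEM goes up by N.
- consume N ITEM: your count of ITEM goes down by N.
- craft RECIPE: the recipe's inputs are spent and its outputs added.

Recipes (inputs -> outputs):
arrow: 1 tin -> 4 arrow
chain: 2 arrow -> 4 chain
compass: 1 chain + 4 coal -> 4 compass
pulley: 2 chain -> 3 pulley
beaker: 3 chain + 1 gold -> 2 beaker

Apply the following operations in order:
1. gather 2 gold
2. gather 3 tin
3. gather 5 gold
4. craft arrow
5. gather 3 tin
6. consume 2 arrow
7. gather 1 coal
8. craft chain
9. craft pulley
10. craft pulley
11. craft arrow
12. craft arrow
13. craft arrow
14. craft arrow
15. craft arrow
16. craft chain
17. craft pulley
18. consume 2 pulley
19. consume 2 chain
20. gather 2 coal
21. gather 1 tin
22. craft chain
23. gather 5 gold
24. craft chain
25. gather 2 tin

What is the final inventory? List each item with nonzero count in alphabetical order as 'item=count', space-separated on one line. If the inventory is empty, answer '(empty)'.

After 1 (gather 2 gold): gold=2
After 2 (gather 3 tin): gold=2 tin=3
After 3 (gather 5 gold): gold=7 tin=3
After 4 (craft arrow): arrow=4 gold=7 tin=2
After 5 (gather 3 tin): arrow=4 gold=7 tin=5
After 6 (consume 2 arrow): arrow=2 gold=7 tin=5
After 7 (gather 1 coal): arrow=2 coal=1 gold=7 tin=5
After 8 (craft chain): chain=4 coal=1 gold=7 tin=5
After 9 (craft pulley): chain=2 coal=1 gold=7 pulley=3 tin=5
After 10 (craft pulley): coal=1 gold=7 pulley=6 tin=5
After 11 (craft arrow): arrow=4 coal=1 gold=7 pulley=6 tin=4
After 12 (craft arrow): arrow=8 coal=1 gold=7 pulley=6 tin=3
After 13 (craft arrow): arrow=12 coal=1 gold=7 pulley=6 tin=2
After 14 (craft arrow): arrow=16 coal=1 gold=7 pulley=6 tin=1
After 15 (craft arrow): arrow=20 coal=1 gold=7 pulley=6
After 16 (craft chain): arrow=18 chain=4 coal=1 gold=7 pulley=6
After 17 (craft pulley): arrow=18 chain=2 coal=1 gold=7 pulley=9
After 18 (consume 2 pulley): arrow=18 chain=2 coal=1 gold=7 pulley=7
After 19 (consume 2 chain): arrow=18 coal=1 gold=7 pulley=7
After 20 (gather 2 coal): arrow=18 coal=3 gold=7 pulley=7
After 21 (gather 1 tin): arrow=18 coal=3 gold=7 pulley=7 tin=1
After 22 (craft chain): arrow=16 chain=4 coal=3 gold=7 pulley=7 tin=1
After 23 (gather 5 gold): arrow=16 chain=4 coal=3 gold=12 pulley=7 tin=1
After 24 (craft chain): arrow=14 chain=8 coal=3 gold=12 pulley=7 tin=1
After 25 (gather 2 tin): arrow=14 chain=8 coal=3 gold=12 pulley=7 tin=3

Answer: arrow=14 chain=8 coal=3 gold=12 pulley=7 tin=3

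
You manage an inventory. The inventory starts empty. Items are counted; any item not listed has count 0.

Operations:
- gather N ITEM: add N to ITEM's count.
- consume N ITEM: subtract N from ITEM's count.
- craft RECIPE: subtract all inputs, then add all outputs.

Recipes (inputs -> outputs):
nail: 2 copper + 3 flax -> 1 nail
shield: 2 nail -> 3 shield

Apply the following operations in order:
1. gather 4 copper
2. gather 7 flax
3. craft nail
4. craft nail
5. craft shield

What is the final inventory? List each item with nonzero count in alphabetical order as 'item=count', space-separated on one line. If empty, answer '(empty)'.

Answer: flax=1 shield=3

Derivation:
After 1 (gather 4 copper): copper=4
After 2 (gather 7 flax): copper=4 flax=7
After 3 (craft nail): copper=2 flax=4 nail=1
After 4 (craft nail): flax=1 nail=2
After 5 (craft shield): flax=1 shield=3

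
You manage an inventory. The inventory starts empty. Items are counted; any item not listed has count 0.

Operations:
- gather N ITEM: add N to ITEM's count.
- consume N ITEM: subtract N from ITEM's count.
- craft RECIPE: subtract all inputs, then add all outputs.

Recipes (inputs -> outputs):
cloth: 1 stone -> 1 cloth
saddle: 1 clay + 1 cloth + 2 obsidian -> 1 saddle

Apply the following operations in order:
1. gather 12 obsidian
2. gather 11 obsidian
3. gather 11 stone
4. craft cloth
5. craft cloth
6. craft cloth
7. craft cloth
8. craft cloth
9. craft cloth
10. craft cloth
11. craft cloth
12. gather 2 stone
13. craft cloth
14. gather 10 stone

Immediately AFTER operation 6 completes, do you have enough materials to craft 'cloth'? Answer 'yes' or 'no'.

Answer: yes

Derivation:
After 1 (gather 12 obsidian): obsidian=12
After 2 (gather 11 obsidian): obsidian=23
After 3 (gather 11 stone): obsidian=23 stone=11
After 4 (craft cloth): cloth=1 obsidian=23 stone=10
After 5 (craft cloth): cloth=2 obsidian=23 stone=9
After 6 (craft cloth): cloth=3 obsidian=23 stone=8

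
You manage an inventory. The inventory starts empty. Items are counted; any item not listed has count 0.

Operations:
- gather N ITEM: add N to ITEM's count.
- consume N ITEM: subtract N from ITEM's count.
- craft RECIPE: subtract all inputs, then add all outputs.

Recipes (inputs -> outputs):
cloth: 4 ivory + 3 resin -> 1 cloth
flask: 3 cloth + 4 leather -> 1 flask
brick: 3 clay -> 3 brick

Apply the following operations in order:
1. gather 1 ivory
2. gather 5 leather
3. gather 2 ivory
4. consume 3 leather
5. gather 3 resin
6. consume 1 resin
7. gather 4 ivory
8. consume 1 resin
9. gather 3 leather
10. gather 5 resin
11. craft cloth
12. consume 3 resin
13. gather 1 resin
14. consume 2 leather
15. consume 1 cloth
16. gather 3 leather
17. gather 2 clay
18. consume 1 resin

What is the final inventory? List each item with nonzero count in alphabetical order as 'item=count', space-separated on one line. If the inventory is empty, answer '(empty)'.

Answer: clay=2 ivory=3 leather=6

Derivation:
After 1 (gather 1 ivory): ivory=1
After 2 (gather 5 leather): ivory=1 leather=5
After 3 (gather 2 ivory): ivory=3 leather=5
After 4 (consume 3 leather): ivory=3 leather=2
After 5 (gather 3 resin): ivory=3 leather=2 resin=3
After 6 (consume 1 resin): ivory=3 leather=2 resin=2
After 7 (gather 4 ivory): ivory=7 leather=2 resin=2
After 8 (consume 1 resin): ivory=7 leather=2 resin=1
After 9 (gather 3 leather): ivory=7 leather=5 resin=1
After 10 (gather 5 resin): ivory=7 leather=5 resin=6
After 11 (craft cloth): cloth=1 ivory=3 leather=5 resin=3
After 12 (consume 3 resin): cloth=1 ivory=3 leather=5
After 13 (gather 1 resin): cloth=1 ivory=3 leather=5 resin=1
After 14 (consume 2 leather): cloth=1 ivory=3 leather=3 resin=1
After 15 (consume 1 cloth): ivory=3 leather=3 resin=1
After 16 (gather 3 leather): ivory=3 leather=6 resin=1
After 17 (gather 2 clay): clay=2 ivory=3 leather=6 resin=1
After 18 (consume 1 resin): clay=2 ivory=3 leather=6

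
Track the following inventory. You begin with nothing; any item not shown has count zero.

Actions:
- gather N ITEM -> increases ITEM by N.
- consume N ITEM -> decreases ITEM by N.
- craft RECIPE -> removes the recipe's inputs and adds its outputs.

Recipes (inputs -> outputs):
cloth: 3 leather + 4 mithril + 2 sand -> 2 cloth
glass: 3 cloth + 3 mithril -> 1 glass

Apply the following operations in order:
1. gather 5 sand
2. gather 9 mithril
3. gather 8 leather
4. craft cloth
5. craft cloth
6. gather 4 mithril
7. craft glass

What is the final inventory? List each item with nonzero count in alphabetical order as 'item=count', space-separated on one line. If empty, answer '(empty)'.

After 1 (gather 5 sand): sand=5
After 2 (gather 9 mithril): mithril=9 sand=5
After 3 (gather 8 leather): leather=8 mithril=9 sand=5
After 4 (craft cloth): cloth=2 leather=5 mithril=5 sand=3
After 5 (craft cloth): cloth=4 leather=2 mithril=1 sand=1
After 6 (gather 4 mithril): cloth=4 leather=2 mithril=5 sand=1
After 7 (craft glass): cloth=1 glass=1 leather=2 mithril=2 sand=1

Answer: cloth=1 glass=1 leather=2 mithril=2 sand=1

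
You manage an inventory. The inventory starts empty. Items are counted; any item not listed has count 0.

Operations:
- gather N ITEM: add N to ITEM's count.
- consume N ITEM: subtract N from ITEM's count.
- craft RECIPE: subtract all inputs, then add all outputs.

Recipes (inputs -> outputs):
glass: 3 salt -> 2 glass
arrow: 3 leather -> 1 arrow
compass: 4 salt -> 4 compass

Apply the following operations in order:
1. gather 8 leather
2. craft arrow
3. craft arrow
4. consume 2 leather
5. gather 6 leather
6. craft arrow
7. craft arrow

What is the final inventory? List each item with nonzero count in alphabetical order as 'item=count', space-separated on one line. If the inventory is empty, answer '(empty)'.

Answer: arrow=4

Derivation:
After 1 (gather 8 leather): leather=8
After 2 (craft arrow): arrow=1 leather=5
After 3 (craft arrow): arrow=2 leather=2
After 4 (consume 2 leather): arrow=2
After 5 (gather 6 leather): arrow=2 leather=6
After 6 (craft arrow): arrow=3 leather=3
After 7 (craft arrow): arrow=4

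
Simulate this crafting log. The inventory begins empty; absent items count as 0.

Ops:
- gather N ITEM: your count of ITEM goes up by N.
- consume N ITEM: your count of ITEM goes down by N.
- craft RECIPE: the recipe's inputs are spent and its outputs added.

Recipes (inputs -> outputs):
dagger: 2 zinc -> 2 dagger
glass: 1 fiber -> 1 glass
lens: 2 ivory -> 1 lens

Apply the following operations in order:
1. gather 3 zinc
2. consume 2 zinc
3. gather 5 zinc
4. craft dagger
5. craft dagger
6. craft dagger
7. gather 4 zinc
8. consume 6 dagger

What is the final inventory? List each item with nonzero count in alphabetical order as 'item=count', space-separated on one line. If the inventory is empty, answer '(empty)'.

After 1 (gather 3 zinc): zinc=3
After 2 (consume 2 zinc): zinc=1
After 3 (gather 5 zinc): zinc=6
After 4 (craft dagger): dagger=2 zinc=4
After 5 (craft dagger): dagger=4 zinc=2
After 6 (craft dagger): dagger=6
After 7 (gather 4 zinc): dagger=6 zinc=4
After 8 (consume 6 dagger): zinc=4

Answer: zinc=4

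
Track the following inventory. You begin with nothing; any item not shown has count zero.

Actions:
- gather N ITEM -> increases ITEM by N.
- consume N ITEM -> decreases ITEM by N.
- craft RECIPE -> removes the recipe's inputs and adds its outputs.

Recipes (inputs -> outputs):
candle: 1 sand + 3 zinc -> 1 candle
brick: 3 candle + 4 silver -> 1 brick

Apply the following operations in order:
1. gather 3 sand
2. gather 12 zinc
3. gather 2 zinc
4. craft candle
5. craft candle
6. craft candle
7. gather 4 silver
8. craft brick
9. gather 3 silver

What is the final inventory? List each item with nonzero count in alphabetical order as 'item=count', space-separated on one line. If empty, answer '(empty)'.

Answer: brick=1 silver=3 zinc=5

Derivation:
After 1 (gather 3 sand): sand=3
After 2 (gather 12 zinc): sand=3 zinc=12
After 3 (gather 2 zinc): sand=3 zinc=14
After 4 (craft candle): candle=1 sand=2 zinc=11
After 5 (craft candle): candle=2 sand=1 zinc=8
After 6 (craft candle): candle=3 zinc=5
After 7 (gather 4 silver): candle=3 silver=4 zinc=5
After 8 (craft brick): brick=1 zinc=5
After 9 (gather 3 silver): brick=1 silver=3 zinc=5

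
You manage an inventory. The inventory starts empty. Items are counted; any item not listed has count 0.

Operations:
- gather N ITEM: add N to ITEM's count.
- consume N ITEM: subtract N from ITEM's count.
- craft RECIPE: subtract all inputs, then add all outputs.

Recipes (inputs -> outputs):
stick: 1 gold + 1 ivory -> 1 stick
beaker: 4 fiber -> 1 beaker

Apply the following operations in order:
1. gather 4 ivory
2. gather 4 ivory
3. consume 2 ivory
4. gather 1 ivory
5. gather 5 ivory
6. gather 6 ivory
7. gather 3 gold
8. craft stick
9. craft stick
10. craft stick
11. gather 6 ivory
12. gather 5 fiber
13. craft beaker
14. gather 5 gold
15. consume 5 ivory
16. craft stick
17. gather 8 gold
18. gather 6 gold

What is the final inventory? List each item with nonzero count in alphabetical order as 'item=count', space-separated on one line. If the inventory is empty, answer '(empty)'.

Answer: beaker=1 fiber=1 gold=18 ivory=15 stick=4

Derivation:
After 1 (gather 4 ivory): ivory=4
After 2 (gather 4 ivory): ivory=8
After 3 (consume 2 ivory): ivory=6
After 4 (gather 1 ivory): ivory=7
After 5 (gather 5 ivory): ivory=12
After 6 (gather 6 ivory): ivory=18
After 7 (gather 3 gold): gold=3 ivory=18
After 8 (craft stick): gold=2 ivory=17 stick=1
After 9 (craft stick): gold=1 ivory=16 stick=2
After 10 (craft stick): ivory=15 stick=3
After 11 (gather 6 ivory): ivory=21 stick=3
After 12 (gather 5 fiber): fiber=5 ivory=21 stick=3
After 13 (craft beaker): beaker=1 fiber=1 ivory=21 stick=3
After 14 (gather 5 gold): beaker=1 fiber=1 gold=5 ivory=21 stick=3
After 15 (consume 5 ivory): beaker=1 fiber=1 gold=5 ivory=16 stick=3
After 16 (craft stick): beaker=1 fiber=1 gold=4 ivory=15 stick=4
After 17 (gather 8 gold): beaker=1 fiber=1 gold=12 ivory=15 stick=4
After 18 (gather 6 gold): beaker=1 fiber=1 gold=18 ivory=15 stick=4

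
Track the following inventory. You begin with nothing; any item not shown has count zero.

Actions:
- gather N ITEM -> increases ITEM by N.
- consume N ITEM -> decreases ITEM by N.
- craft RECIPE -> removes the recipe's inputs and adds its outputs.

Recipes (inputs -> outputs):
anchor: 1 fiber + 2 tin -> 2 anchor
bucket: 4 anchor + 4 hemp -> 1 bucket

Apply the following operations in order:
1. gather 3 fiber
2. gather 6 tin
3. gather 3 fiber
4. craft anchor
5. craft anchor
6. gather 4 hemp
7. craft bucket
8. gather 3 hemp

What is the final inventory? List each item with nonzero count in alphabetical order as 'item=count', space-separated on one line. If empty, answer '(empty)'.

Answer: bucket=1 fiber=4 hemp=3 tin=2

Derivation:
After 1 (gather 3 fiber): fiber=3
After 2 (gather 6 tin): fiber=3 tin=6
After 3 (gather 3 fiber): fiber=6 tin=6
After 4 (craft anchor): anchor=2 fiber=5 tin=4
After 5 (craft anchor): anchor=4 fiber=4 tin=2
After 6 (gather 4 hemp): anchor=4 fiber=4 hemp=4 tin=2
After 7 (craft bucket): bucket=1 fiber=4 tin=2
After 8 (gather 3 hemp): bucket=1 fiber=4 hemp=3 tin=2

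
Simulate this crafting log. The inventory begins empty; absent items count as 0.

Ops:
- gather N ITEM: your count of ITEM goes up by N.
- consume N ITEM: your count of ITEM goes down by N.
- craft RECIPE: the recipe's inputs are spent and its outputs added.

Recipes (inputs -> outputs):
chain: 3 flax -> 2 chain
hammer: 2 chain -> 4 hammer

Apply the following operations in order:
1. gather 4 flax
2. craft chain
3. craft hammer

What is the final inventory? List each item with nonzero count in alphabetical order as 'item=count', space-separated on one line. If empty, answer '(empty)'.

After 1 (gather 4 flax): flax=4
After 2 (craft chain): chain=2 flax=1
After 3 (craft hammer): flax=1 hammer=4

Answer: flax=1 hammer=4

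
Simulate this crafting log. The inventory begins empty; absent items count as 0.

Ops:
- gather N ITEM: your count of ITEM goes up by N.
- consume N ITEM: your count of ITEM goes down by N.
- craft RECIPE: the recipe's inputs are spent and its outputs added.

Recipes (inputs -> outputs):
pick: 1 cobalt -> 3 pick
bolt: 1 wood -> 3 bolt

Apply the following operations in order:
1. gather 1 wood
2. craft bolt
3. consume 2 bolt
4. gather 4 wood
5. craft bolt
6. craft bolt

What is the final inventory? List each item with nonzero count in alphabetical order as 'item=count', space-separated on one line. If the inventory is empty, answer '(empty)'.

Answer: bolt=7 wood=2

Derivation:
After 1 (gather 1 wood): wood=1
After 2 (craft bolt): bolt=3
After 3 (consume 2 bolt): bolt=1
After 4 (gather 4 wood): bolt=1 wood=4
After 5 (craft bolt): bolt=4 wood=3
After 6 (craft bolt): bolt=7 wood=2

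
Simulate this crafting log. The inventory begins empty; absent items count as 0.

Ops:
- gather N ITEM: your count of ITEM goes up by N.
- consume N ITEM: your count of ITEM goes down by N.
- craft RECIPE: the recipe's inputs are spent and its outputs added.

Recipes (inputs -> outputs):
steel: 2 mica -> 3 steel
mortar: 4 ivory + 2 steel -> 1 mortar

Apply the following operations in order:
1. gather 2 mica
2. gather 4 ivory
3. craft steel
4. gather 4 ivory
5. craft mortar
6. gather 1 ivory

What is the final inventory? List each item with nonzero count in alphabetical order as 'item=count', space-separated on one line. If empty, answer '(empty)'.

Answer: ivory=5 mortar=1 steel=1

Derivation:
After 1 (gather 2 mica): mica=2
After 2 (gather 4 ivory): ivory=4 mica=2
After 3 (craft steel): ivory=4 steel=3
After 4 (gather 4 ivory): ivory=8 steel=3
After 5 (craft mortar): ivory=4 mortar=1 steel=1
After 6 (gather 1 ivory): ivory=5 mortar=1 steel=1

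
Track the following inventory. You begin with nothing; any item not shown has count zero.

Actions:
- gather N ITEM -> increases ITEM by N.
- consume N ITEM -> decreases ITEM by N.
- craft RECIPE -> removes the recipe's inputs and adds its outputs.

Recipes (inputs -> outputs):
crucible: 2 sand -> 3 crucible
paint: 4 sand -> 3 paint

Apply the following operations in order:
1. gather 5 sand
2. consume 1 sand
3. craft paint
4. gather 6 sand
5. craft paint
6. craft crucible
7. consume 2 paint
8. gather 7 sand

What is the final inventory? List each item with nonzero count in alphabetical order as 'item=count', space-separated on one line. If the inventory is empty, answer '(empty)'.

Answer: crucible=3 paint=4 sand=7

Derivation:
After 1 (gather 5 sand): sand=5
After 2 (consume 1 sand): sand=4
After 3 (craft paint): paint=3
After 4 (gather 6 sand): paint=3 sand=6
After 5 (craft paint): paint=6 sand=2
After 6 (craft crucible): crucible=3 paint=6
After 7 (consume 2 paint): crucible=3 paint=4
After 8 (gather 7 sand): crucible=3 paint=4 sand=7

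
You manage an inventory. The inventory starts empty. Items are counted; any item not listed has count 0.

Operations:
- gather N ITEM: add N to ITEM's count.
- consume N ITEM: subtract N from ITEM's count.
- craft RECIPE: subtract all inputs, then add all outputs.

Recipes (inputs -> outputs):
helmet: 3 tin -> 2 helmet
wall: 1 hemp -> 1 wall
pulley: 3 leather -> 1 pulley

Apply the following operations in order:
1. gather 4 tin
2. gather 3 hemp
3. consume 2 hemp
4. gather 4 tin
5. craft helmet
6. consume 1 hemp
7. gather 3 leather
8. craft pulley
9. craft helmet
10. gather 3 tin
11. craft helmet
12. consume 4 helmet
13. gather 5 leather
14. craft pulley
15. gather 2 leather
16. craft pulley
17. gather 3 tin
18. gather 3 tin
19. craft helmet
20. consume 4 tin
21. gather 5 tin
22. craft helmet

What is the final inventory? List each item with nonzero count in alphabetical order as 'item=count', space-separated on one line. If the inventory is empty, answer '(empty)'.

After 1 (gather 4 tin): tin=4
After 2 (gather 3 hemp): hemp=3 tin=4
After 3 (consume 2 hemp): hemp=1 tin=4
After 4 (gather 4 tin): hemp=1 tin=8
After 5 (craft helmet): helmet=2 hemp=1 tin=5
After 6 (consume 1 hemp): helmet=2 tin=5
After 7 (gather 3 leather): helmet=2 leather=3 tin=5
After 8 (craft pulley): helmet=2 pulley=1 tin=5
After 9 (craft helmet): helmet=4 pulley=1 tin=2
After 10 (gather 3 tin): helmet=4 pulley=1 tin=5
After 11 (craft helmet): helmet=6 pulley=1 tin=2
After 12 (consume 4 helmet): helmet=2 pulley=1 tin=2
After 13 (gather 5 leather): helmet=2 leather=5 pulley=1 tin=2
After 14 (craft pulley): helmet=2 leather=2 pulley=2 tin=2
After 15 (gather 2 leather): helmet=2 leather=4 pulley=2 tin=2
After 16 (craft pulley): helmet=2 leather=1 pulley=3 tin=2
After 17 (gather 3 tin): helmet=2 leather=1 pulley=3 tin=5
After 18 (gather 3 tin): helmet=2 leather=1 pulley=3 tin=8
After 19 (craft helmet): helmet=4 leather=1 pulley=3 tin=5
After 20 (consume 4 tin): helmet=4 leather=1 pulley=3 tin=1
After 21 (gather 5 tin): helmet=4 leather=1 pulley=3 tin=6
After 22 (craft helmet): helmet=6 leather=1 pulley=3 tin=3

Answer: helmet=6 leather=1 pulley=3 tin=3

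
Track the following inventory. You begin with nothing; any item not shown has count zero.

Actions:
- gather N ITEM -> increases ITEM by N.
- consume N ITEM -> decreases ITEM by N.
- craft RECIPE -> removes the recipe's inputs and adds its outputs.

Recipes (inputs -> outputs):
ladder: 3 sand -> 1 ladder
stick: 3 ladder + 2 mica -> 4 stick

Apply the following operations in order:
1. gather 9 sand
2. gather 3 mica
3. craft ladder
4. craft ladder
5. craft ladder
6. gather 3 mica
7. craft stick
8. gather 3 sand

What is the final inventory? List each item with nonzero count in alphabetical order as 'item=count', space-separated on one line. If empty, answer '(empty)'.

Answer: mica=4 sand=3 stick=4

Derivation:
After 1 (gather 9 sand): sand=9
After 2 (gather 3 mica): mica=3 sand=9
After 3 (craft ladder): ladder=1 mica=3 sand=6
After 4 (craft ladder): ladder=2 mica=3 sand=3
After 5 (craft ladder): ladder=3 mica=3
After 6 (gather 3 mica): ladder=3 mica=6
After 7 (craft stick): mica=4 stick=4
After 8 (gather 3 sand): mica=4 sand=3 stick=4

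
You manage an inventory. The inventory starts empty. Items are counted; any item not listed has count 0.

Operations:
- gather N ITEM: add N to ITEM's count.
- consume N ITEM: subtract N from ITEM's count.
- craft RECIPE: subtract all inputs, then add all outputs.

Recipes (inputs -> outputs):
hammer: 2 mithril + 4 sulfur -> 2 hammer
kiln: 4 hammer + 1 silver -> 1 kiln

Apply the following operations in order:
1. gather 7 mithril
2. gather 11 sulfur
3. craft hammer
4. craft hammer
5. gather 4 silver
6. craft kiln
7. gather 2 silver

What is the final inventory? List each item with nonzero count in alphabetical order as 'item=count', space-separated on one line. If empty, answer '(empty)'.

Answer: kiln=1 mithril=3 silver=5 sulfur=3

Derivation:
After 1 (gather 7 mithril): mithril=7
After 2 (gather 11 sulfur): mithril=7 sulfur=11
After 3 (craft hammer): hammer=2 mithril=5 sulfur=7
After 4 (craft hammer): hammer=4 mithril=3 sulfur=3
After 5 (gather 4 silver): hammer=4 mithril=3 silver=4 sulfur=3
After 6 (craft kiln): kiln=1 mithril=3 silver=3 sulfur=3
After 7 (gather 2 silver): kiln=1 mithril=3 silver=5 sulfur=3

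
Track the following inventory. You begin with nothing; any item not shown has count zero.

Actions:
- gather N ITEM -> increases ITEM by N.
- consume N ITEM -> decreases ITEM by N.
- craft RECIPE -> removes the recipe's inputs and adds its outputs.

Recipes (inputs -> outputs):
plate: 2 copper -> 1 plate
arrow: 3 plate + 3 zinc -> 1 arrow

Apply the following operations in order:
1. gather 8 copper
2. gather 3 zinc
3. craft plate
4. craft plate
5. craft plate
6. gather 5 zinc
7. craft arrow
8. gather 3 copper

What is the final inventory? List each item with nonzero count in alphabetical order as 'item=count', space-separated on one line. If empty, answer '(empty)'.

After 1 (gather 8 copper): copper=8
After 2 (gather 3 zinc): copper=8 zinc=3
After 3 (craft plate): copper=6 plate=1 zinc=3
After 4 (craft plate): copper=4 plate=2 zinc=3
After 5 (craft plate): copper=2 plate=3 zinc=3
After 6 (gather 5 zinc): copper=2 plate=3 zinc=8
After 7 (craft arrow): arrow=1 copper=2 zinc=5
After 8 (gather 3 copper): arrow=1 copper=5 zinc=5

Answer: arrow=1 copper=5 zinc=5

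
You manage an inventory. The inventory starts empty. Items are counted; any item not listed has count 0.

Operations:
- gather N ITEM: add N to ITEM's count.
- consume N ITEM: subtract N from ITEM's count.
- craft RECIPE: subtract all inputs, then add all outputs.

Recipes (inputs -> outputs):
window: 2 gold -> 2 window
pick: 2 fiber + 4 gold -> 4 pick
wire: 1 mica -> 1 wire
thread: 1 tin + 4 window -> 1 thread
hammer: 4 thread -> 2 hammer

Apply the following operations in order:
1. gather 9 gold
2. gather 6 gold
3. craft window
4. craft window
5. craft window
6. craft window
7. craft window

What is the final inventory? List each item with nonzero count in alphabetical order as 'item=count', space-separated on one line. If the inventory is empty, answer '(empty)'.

Answer: gold=5 window=10

Derivation:
After 1 (gather 9 gold): gold=9
After 2 (gather 6 gold): gold=15
After 3 (craft window): gold=13 window=2
After 4 (craft window): gold=11 window=4
After 5 (craft window): gold=9 window=6
After 6 (craft window): gold=7 window=8
After 7 (craft window): gold=5 window=10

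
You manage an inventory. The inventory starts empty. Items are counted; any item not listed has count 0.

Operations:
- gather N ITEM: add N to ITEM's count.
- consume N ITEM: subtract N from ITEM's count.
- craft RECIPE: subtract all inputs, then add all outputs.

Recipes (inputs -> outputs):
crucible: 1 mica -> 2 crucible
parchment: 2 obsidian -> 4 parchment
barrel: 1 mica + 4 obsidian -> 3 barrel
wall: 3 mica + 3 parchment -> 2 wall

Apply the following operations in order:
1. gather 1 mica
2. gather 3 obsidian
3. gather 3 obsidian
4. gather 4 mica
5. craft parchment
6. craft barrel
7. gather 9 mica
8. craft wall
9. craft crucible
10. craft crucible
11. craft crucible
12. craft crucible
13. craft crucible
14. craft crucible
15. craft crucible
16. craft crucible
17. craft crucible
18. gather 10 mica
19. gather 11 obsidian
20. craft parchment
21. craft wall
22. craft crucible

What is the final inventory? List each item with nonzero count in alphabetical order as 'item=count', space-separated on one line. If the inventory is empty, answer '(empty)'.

After 1 (gather 1 mica): mica=1
After 2 (gather 3 obsidian): mica=1 obsidian=3
After 3 (gather 3 obsidian): mica=1 obsidian=6
After 4 (gather 4 mica): mica=5 obsidian=6
After 5 (craft parchment): mica=5 obsidian=4 parchment=4
After 6 (craft barrel): barrel=3 mica=4 parchment=4
After 7 (gather 9 mica): barrel=3 mica=13 parchment=4
After 8 (craft wall): barrel=3 mica=10 parchment=1 wall=2
After 9 (craft crucible): barrel=3 crucible=2 mica=9 parchment=1 wall=2
After 10 (craft crucible): barrel=3 crucible=4 mica=8 parchment=1 wall=2
After 11 (craft crucible): barrel=3 crucible=6 mica=7 parchment=1 wall=2
After 12 (craft crucible): barrel=3 crucible=8 mica=6 parchment=1 wall=2
After 13 (craft crucible): barrel=3 crucible=10 mica=5 parchment=1 wall=2
After 14 (craft crucible): barrel=3 crucible=12 mica=4 parchment=1 wall=2
After 15 (craft crucible): barrel=3 crucible=14 mica=3 parchment=1 wall=2
After 16 (craft crucible): barrel=3 crucible=16 mica=2 parchment=1 wall=2
After 17 (craft crucible): barrel=3 crucible=18 mica=1 parchment=1 wall=2
After 18 (gather 10 mica): barrel=3 crucible=18 mica=11 parchment=1 wall=2
After 19 (gather 11 obsidian): barrel=3 crucible=18 mica=11 obsidian=11 parchment=1 wall=2
After 20 (craft parchment): barrel=3 crucible=18 mica=11 obsidian=9 parchment=5 wall=2
After 21 (craft wall): barrel=3 crucible=18 mica=8 obsidian=9 parchment=2 wall=4
After 22 (craft crucible): barrel=3 crucible=20 mica=7 obsidian=9 parchment=2 wall=4

Answer: barrel=3 crucible=20 mica=7 obsidian=9 parchment=2 wall=4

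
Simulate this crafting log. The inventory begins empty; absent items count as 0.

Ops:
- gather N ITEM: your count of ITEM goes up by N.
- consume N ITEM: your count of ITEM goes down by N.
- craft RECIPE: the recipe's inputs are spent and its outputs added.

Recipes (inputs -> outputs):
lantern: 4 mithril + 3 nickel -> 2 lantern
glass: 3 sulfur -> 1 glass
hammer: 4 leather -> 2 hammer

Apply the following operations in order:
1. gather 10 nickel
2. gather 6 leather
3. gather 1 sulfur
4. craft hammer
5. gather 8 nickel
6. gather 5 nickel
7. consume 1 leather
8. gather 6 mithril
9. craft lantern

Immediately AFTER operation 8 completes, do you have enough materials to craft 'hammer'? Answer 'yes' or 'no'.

After 1 (gather 10 nickel): nickel=10
After 2 (gather 6 leather): leather=6 nickel=10
After 3 (gather 1 sulfur): leather=6 nickel=10 sulfur=1
After 4 (craft hammer): hammer=2 leather=2 nickel=10 sulfur=1
After 5 (gather 8 nickel): hammer=2 leather=2 nickel=18 sulfur=1
After 6 (gather 5 nickel): hammer=2 leather=2 nickel=23 sulfur=1
After 7 (consume 1 leather): hammer=2 leather=1 nickel=23 sulfur=1
After 8 (gather 6 mithril): hammer=2 leather=1 mithril=6 nickel=23 sulfur=1

Answer: no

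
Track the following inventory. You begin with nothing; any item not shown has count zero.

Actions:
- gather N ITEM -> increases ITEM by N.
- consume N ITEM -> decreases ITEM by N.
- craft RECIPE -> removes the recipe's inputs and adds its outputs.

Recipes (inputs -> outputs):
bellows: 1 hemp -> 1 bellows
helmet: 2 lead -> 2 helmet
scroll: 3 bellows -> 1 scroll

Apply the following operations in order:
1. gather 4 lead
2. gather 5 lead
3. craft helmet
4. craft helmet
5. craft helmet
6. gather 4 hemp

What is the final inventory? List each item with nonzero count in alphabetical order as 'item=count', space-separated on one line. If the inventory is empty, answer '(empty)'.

Answer: helmet=6 hemp=4 lead=3

Derivation:
After 1 (gather 4 lead): lead=4
After 2 (gather 5 lead): lead=9
After 3 (craft helmet): helmet=2 lead=7
After 4 (craft helmet): helmet=4 lead=5
After 5 (craft helmet): helmet=6 lead=3
After 6 (gather 4 hemp): helmet=6 hemp=4 lead=3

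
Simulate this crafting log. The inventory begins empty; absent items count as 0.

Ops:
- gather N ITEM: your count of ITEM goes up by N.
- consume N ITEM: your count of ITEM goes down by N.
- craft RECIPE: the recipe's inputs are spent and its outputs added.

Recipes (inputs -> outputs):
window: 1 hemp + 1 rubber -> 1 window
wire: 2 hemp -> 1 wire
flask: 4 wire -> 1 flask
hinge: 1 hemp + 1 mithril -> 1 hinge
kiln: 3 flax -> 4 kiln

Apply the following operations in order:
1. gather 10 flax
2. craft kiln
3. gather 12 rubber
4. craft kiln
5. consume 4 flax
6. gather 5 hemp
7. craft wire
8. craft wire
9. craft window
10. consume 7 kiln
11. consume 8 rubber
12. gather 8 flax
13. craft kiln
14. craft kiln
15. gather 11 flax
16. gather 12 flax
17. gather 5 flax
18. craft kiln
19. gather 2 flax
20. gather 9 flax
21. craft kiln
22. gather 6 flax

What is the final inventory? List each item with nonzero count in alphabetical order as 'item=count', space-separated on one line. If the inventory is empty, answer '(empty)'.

Answer: flax=41 kiln=17 rubber=3 window=1 wire=2

Derivation:
After 1 (gather 10 flax): flax=10
After 2 (craft kiln): flax=7 kiln=4
After 3 (gather 12 rubber): flax=7 kiln=4 rubber=12
After 4 (craft kiln): flax=4 kiln=8 rubber=12
After 5 (consume 4 flax): kiln=8 rubber=12
After 6 (gather 5 hemp): hemp=5 kiln=8 rubber=12
After 7 (craft wire): hemp=3 kiln=8 rubber=12 wire=1
After 8 (craft wire): hemp=1 kiln=8 rubber=12 wire=2
After 9 (craft window): kiln=8 rubber=11 window=1 wire=2
After 10 (consume 7 kiln): kiln=1 rubber=11 window=1 wire=2
After 11 (consume 8 rubber): kiln=1 rubber=3 window=1 wire=2
After 12 (gather 8 flax): flax=8 kiln=1 rubber=3 window=1 wire=2
After 13 (craft kiln): flax=5 kiln=5 rubber=3 window=1 wire=2
After 14 (craft kiln): flax=2 kiln=9 rubber=3 window=1 wire=2
After 15 (gather 11 flax): flax=13 kiln=9 rubber=3 window=1 wire=2
After 16 (gather 12 flax): flax=25 kiln=9 rubber=3 window=1 wire=2
After 17 (gather 5 flax): flax=30 kiln=9 rubber=3 window=1 wire=2
After 18 (craft kiln): flax=27 kiln=13 rubber=3 window=1 wire=2
After 19 (gather 2 flax): flax=29 kiln=13 rubber=3 window=1 wire=2
After 20 (gather 9 flax): flax=38 kiln=13 rubber=3 window=1 wire=2
After 21 (craft kiln): flax=35 kiln=17 rubber=3 window=1 wire=2
After 22 (gather 6 flax): flax=41 kiln=17 rubber=3 window=1 wire=2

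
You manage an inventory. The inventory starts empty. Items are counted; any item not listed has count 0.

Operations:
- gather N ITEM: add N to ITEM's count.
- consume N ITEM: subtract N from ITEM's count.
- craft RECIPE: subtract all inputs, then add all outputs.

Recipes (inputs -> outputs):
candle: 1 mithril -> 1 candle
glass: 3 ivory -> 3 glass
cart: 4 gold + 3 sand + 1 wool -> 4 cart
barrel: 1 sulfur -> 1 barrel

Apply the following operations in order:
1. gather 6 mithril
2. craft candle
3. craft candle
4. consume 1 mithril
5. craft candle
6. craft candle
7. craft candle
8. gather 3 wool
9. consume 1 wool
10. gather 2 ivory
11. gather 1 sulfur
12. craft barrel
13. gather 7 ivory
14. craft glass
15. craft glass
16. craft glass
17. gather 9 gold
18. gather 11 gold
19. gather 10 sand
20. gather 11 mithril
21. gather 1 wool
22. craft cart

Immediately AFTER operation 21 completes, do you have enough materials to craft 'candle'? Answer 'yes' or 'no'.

Answer: yes

Derivation:
After 1 (gather 6 mithril): mithril=6
After 2 (craft candle): candle=1 mithril=5
After 3 (craft candle): candle=2 mithril=4
After 4 (consume 1 mithril): candle=2 mithril=3
After 5 (craft candle): candle=3 mithril=2
After 6 (craft candle): candle=4 mithril=1
After 7 (craft candle): candle=5
After 8 (gather 3 wool): candle=5 wool=3
After 9 (consume 1 wool): candle=5 wool=2
After 10 (gather 2 ivory): candle=5 ivory=2 wool=2
After 11 (gather 1 sulfur): candle=5 ivory=2 sulfur=1 wool=2
After 12 (craft barrel): barrel=1 candle=5 ivory=2 wool=2
After 13 (gather 7 ivory): barrel=1 candle=5 ivory=9 wool=2
After 14 (craft glass): barrel=1 candle=5 glass=3 ivory=6 wool=2
After 15 (craft glass): barrel=1 candle=5 glass=6 ivory=3 wool=2
After 16 (craft glass): barrel=1 candle=5 glass=9 wool=2
After 17 (gather 9 gold): barrel=1 candle=5 glass=9 gold=9 wool=2
After 18 (gather 11 gold): barrel=1 candle=5 glass=9 gold=20 wool=2
After 19 (gather 10 sand): barrel=1 candle=5 glass=9 gold=20 sand=10 wool=2
After 20 (gather 11 mithril): barrel=1 candle=5 glass=9 gold=20 mithril=11 sand=10 wool=2
After 21 (gather 1 wool): barrel=1 candle=5 glass=9 gold=20 mithril=11 sand=10 wool=3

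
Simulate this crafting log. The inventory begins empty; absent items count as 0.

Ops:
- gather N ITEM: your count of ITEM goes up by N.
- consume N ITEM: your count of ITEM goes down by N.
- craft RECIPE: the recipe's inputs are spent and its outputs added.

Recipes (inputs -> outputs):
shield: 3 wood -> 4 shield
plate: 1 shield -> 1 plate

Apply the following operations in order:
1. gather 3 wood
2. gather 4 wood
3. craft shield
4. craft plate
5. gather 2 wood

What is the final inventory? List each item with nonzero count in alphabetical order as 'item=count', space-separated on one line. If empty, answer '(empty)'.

After 1 (gather 3 wood): wood=3
After 2 (gather 4 wood): wood=7
After 3 (craft shield): shield=4 wood=4
After 4 (craft plate): plate=1 shield=3 wood=4
After 5 (gather 2 wood): plate=1 shield=3 wood=6

Answer: plate=1 shield=3 wood=6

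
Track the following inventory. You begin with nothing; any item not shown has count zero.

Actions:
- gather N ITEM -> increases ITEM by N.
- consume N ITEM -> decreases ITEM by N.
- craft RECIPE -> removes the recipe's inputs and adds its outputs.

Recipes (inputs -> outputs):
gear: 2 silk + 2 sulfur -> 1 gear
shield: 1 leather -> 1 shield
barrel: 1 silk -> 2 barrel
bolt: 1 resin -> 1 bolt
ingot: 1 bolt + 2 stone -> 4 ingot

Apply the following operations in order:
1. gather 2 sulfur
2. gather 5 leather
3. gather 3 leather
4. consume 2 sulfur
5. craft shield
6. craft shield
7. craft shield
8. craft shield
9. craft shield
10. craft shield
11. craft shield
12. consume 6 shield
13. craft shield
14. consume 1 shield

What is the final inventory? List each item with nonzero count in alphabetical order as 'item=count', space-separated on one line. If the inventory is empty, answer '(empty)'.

After 1 (gather 2 sulfur): sulfur=2
After 2 (gather 5 leather): leather=5 sulfur=2
After 3 (gather 3 leather): leather=8 sulfur=2
After 4 (consume 2 sulfur): leather=8
After 5 (craft shield): leather=7 shield=1
After 6 (craft shield): leather=6 shield=2
After 7 (craft shield): leather=5 shield=3
After 8 (craft shield): leather=4 shield=4
After 9 (craft shield): leather=3 shield=5
After 10 (craft shield): leather=2 shield=6
After 11 (craft shield): leather=1 shield=7
After 12 (consume 6 shield): leather=1 shield=1
After 13 (craft shield): shield=2
After 14 (consume 1 shield): shield=1

Answer: shield=1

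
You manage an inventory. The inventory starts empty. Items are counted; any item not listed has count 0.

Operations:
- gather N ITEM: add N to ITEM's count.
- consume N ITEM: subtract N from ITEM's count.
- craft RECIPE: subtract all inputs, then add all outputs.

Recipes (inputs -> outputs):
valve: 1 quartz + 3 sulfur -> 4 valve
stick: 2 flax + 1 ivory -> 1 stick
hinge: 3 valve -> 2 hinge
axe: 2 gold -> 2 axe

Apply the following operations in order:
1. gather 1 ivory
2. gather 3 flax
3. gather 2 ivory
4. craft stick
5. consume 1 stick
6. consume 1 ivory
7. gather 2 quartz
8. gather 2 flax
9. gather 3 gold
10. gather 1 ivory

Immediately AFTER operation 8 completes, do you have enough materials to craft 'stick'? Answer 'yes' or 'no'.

Answer: yes

Derivation:
After 1 (gather 1 ivory): ivory=1
After 2 (gather 3 flax): flax=3 ivory=1
After 3 (gather 2 ivory): flax=3 ivory=3
After 4 (craft stick): flax=1 ivory=2 stick=1
After 5 (consume 1 stick): flax=1 ivory=2
After 6 (consume 1 ivory): flax=1 ivory=1
After 7 (gather 2 quartz): flax=1 ivory=1 quartz=2
After 8 (gather 2 flax): flax=3 ivory=1 quartz=2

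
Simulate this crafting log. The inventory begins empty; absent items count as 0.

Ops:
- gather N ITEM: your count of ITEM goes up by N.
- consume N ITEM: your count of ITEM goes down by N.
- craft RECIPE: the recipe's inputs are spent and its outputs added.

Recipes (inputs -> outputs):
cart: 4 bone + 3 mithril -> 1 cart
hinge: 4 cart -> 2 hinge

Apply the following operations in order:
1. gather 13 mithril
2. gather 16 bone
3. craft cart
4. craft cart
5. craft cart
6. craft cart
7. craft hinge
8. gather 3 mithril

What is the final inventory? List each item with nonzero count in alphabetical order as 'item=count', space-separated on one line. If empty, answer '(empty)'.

After 1 (gather 13 mithril): mithril=13
After 2 (gather 16 bone): bone=16 mithril=13
After 3 (craft cart): bone=12 cart=1 mithril=10
After 4 (craft cart): bone=8 cart=2 mithril=7
After 5 (craft cart): bone=4 cart=3 mithril=4
After 6 (craft cart): cart=4 mithril=1
After 7 (craft hinge): hinge=2 mithril=1
After 8 (gather 3 mithril): hinge=2 mithril=4

Answer: hinge=2 mithril=4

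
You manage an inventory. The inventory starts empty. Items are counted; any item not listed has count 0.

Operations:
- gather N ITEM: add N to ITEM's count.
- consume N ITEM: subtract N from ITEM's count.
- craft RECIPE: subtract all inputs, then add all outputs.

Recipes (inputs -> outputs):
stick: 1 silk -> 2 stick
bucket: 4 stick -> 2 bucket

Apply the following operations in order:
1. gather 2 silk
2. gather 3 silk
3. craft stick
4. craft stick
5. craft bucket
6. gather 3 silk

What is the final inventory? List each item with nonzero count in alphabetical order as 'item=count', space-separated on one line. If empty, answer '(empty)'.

After 1 (gather 2 silk): silk=2
After 2 (gather 3 silk): silk=5
After 3 (craft stick): silk=4 stick=2
After 4 (craft stick): silk=3 stick=4
After 5 (craft bucket): bucket=2 silk=3
After 6 (gather 3 silk): bucket=2 silk=6

Answer: bucket=2 silk=6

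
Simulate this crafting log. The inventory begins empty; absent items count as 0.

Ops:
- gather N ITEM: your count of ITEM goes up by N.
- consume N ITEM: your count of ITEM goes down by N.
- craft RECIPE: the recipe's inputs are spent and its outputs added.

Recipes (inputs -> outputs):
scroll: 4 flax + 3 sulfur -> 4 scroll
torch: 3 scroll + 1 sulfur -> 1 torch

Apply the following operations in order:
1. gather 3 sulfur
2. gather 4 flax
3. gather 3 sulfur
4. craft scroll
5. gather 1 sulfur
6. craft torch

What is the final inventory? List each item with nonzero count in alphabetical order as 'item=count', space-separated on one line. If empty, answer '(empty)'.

After 1 (gather 3 sulfur): sulfur=3
After 2 (gather 4 flax): flax=4 sulfur=3
After 3 (gather 3 sulfur): flax=4 sulfur=6
After 4 (craft scroll): scroll=4 sulfur=3
After 5 (gather 1 sulfur): scroll=4 sulfur=4
After 6 (craft torch): scroll=1 sulfur=3 torch=1

Answer: scroll=1 sulfur=3 torch=1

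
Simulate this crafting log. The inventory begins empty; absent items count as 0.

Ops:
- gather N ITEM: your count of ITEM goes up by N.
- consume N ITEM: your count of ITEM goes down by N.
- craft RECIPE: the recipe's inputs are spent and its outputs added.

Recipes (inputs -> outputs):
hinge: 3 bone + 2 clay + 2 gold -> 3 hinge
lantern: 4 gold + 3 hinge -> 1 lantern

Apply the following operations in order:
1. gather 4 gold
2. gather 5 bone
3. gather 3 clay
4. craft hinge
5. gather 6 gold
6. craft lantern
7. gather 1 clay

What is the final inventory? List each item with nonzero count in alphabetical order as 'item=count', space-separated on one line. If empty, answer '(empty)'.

Answer: bone=2 clay=2 gold=4 lantern=1

Derivation:
After 1 (gather 4 gold): gold=4
After 2 (gather 5 bone): bone=5 gold=4
After 3 (gather 3 clay): bone=5 clay=3 gold=4
After 4 (craft hinge): bone=2 clay=1 gold=2 hinge=3
After 5 (gather 6 gold): bone=2 clay=1 gold=8 hinge=3
After 6 (craft lantern): bone=2 clay=1 gold=4 lantern=1
After 7 (gather 1 clay): bone=2 clay=2 gold=4 lantern=1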